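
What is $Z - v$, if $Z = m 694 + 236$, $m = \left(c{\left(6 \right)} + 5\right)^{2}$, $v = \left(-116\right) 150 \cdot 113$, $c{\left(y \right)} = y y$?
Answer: $3133050$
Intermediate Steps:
$c{\left(y \right)} = y^{2}$
$v = -1966200$ ($v = \left(-17400\right) 113 = -1966200$)
$m = 1681$ ($m = \left(6^{2} + 5\right)^{2} = \left(36 + 5\right)^{2} = 41^{2} = 1681$)
$Z = 1166850$ ($Z = 1681 \cdot 694 + 236 = 1166614 + 236 = 1166850$)
$Z - v = 1166850 - -1966200 = 1166850 + 1966200 = 3133050$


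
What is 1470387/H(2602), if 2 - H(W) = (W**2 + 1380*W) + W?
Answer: -490129/3454588 ≈ -0.14188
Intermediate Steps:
H(W) = 2 - W**2 - 1381*W (H(W) = 2 - ((W**2 + 1380*W) + W) = 2 - (W**2 + 1381*W) = 2 + (-W**2 - 1381*W) = 2 - W**2 - 1381*W)
1470387/H(2602) = 1470387/(2 - 1*2602**2 - 1381*2602) = 1470387/(2 - 1*6770404 - 3593362) = 1470387/(2 - 6770404 - 3593362) = 1470387/(-10363764) = 1470387*(-1/10363764) = -490129/3454588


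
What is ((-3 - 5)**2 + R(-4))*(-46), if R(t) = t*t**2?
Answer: 0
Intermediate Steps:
R(t) = t**3
((-3 - 5)**2 + R(-4))*(-46) = ((-3 - 5)**2 + (-4)**3)*(-46) = ((-8)**2 - 64)*(-46) = (64 - 64)*(-46) = 0*(-46) = 0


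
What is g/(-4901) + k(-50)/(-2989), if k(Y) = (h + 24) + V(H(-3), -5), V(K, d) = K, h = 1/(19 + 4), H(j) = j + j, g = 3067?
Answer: -212880964/336929047 ≈ -0.63183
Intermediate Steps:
H(j) = 2*j
h = 1/23 ≈ 0.043478
k(Y) = 415/23 (k(Y) = (1/23 + 24) + 2*(-3) = 553/23 - 6 = 415/23)
g/(-4901) + k(-50)/(-2989) = 3067/(-4901) + (415/23)/(-2989) = 3067*(-1/4901) + (415/23)*(-1/2989) = -3067/4901 - 415/68747 = -212880964/336929047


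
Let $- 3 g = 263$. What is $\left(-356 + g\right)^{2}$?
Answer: $\frac{1771561}{9} \approx 1.9684 \cdot 10^{5}$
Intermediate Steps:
$g = - \frac{263}{3}$ ($g = \left(- \frac{1}{3}\right) 263 = - \frac{263}{3} \approx -87.667$)
$\left(-356 + g\right)^{2} = \left(-356 - \frac{263}{3}\right)^{2} = \left(- \frac{1331}{3}\right)^{2} = \frac{1771561}{9}$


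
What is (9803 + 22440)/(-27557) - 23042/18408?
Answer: -614248769/253634628 ≈ -2.4218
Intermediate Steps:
(9803 + 22440)/(-27557) - 23042/18408 = 32243*(-1/27557) - 23042*1/18408 = -32243/27557 - 11521/9204 = -614248769/253634628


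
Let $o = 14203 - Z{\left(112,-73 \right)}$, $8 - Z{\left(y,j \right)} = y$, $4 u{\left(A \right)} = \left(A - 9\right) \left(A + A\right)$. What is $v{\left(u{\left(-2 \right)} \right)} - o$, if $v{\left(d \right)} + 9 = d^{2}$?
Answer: $-14195$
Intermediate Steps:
$u{\left(A \right)} = \frac{A \left(-9 + A\right)}{2}$ ($u{\left(A \right)} = \frac{\left(A - 9\right) \left(A + A\right)}{4} = \frac{\left(-9 + A\right) 2 A}{4} = \frac{2 A \left(-9 + A\right)}{4} = \frac{A \left(-9 + A\right)}{2}$)
$Z{\left(y,j \right)} = 8 - y$
$v{\left(d \right)} = -9 + d^{2}$
$o = 14307$ ($o = 14203 - \left(8 - 112\right) = 14203 - -104 = 14203 + 104 = 14307$)
$v{\left(u{\left(-2 \right)} \right)} - o = \left(-9 + \left(\frac{1}{2} \left(-2\right) \left(-9 - 2\right)\right)^{2}\right) - 14307 = \left(-9 + \left(\frac{1}{2} \left(-2\right) \left(-11\right)\right)^{2}\right) - 14307 = \left(-9 + 11^{2}\right) - 14307 = \left(-9 + 121\right) - 14307 = 112 - 14307 = -14195$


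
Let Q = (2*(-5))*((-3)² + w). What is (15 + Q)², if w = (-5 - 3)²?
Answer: 511225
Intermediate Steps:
w = 64 (w = (-8)² = 64)
Q = -730 (Q = (2*(-5))*((-3)² + 64) = -10*(9 + 64) = -10*73 = -730)
(15 + Q)² = (15 - 730)² = (-715)² = 511225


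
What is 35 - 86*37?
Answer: -3147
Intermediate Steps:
35 - 86*37 = 35 - 3182 = -3147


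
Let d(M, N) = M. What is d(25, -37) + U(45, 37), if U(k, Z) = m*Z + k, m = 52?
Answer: 1994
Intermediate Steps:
U(k, Z) = k + 52*Z (U(k, Z) = 52*Z + k = k + 52*Z)
d(25, -37) + U(45, 37) = 25 + (45 + 52*37) = 25 + (45 + 1924) = 25 + 1969 = 1994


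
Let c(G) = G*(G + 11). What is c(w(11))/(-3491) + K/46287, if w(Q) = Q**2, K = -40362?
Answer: -293399902/53862639 ≈ -5.4472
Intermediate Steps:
c(G) = G*(11 + G)
c(w(11))/(-3491) + K/46287 = (11**2*(11 + 11**2))/(-3491) - 40362/46287 = (121*(11 + 121))*(-1/3491) - 40362*1/46287 = (121*132)*(-1/3491) - 13454/15429 = 15972*(-1/3491) - 13454/15429 = -15972/3491 - 13454/15429 = -293399902/53862639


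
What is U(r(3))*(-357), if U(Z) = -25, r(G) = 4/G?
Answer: 8925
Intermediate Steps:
U(r(3))*(-357) = -25*(-357) = 8925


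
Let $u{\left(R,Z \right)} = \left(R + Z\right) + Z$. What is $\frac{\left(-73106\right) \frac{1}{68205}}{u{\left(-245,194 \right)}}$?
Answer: $- \frac{6646}{886665} \approx -0.0074955$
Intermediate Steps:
$u{\left(R,Z \right)} = R + 2 Z$
$\frac{\left(-73106\right) \frac{1}{68205}}{u{\left(-245,194 \right)}} = \frac{\left(-73106\right) \frac{1}{68205}}{-245 + 2 \cdot 194} = \frac{\left(-73106\right) \frac{1}{68205}}{-245 + 388} = - \frac{73106}{68205 \cdot 143} = \left(- \frac{73106}{68205}\right) \frac{1}{143} = - \frac{6646}{886665}$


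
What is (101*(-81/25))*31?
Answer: -253611/25 ≈ -10144.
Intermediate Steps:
(101*(-81/25))*31 = -8181/25*31 = -253611/25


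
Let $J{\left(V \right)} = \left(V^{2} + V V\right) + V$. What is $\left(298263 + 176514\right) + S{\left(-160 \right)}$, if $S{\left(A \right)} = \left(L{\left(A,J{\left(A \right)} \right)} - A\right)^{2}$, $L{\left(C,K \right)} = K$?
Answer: $2621914777$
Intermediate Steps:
$J{\left(V \right)} = V + 2 V^{2}$ ($J{\left(V \right)} = \left(V^{2} + V^{2}\right) + V = 2 V^{2} + V = V + 2 V^{2}$)
$S{\left(A \right)} = \left(- A + A \left(1 + 2 A\right)\right)^{2}$ ($S{\left(A \right)} = \left(A \left(1 + 2 A\right) - A\right)^{2} = \left(- A + A \left(1 + 2 A\right)\right)^{2}$)
$\left(298263 + 176514\right) + S{\left(-160 \right)} = \left(298263 + 176514\right) + 4 \left(-160\right)^{4} = 474777 + 4 \cdot 655360000 = 474777 + 2621440000 = 2621914777$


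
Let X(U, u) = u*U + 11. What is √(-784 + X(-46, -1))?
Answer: I*√727 ≈ 26.963*I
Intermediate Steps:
X(U, u) = 11 + U*u (X(U, u) = U*u + 11 = 11 + U*u)
√(-784 + X(-46, -1)) = √(-784 + (11 - 46*(-1))) = √(-784 + (11 + 46)) = √(-784 + 57) = √(-727) = I*√727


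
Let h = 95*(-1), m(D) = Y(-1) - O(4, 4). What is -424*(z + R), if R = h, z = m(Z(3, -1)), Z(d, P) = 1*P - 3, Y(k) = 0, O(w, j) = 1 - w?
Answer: 39008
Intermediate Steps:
Z(d, P) = -3 + P (Z(d, P) = P - 3 = -3 + P)
m(D) = 3 (m(D) = 0 - (1 - 1*4) = 0 - (1 - 4) = 0 - 1*(-3) = 0 + 3 = 3)
z = 3
h = -95
R = -95
-424*(z + R) = -424*(3 - 95) = -424*(-92) = 39008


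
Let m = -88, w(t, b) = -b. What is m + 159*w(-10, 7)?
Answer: -1201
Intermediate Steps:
m + 159*w(-10, 7) = -88 + 159*(-1*7) = -88 + 159*(-7) = -88 - 1113 = -1201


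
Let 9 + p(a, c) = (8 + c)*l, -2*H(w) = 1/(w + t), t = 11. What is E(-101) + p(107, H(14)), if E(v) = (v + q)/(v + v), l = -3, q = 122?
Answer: -83436/2525 ≈ -33.044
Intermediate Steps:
E(v) = (122 + v)/(2*v) (E(v) = (v + 122)/(v + v) = (122 + v)/((2*v)) = (122 + v)*(1/(2*v)) = (122 + v)/(2*v))
H(w) = -1/(2*(11 + w)) (H(w) = -1/(2*(w + 11)) = -1/(2*(11 + w)))
p(a, c) = -33 - 3*c (p(a, c) = -9 + (8 + c)*(-3) = -9 + (-24 - 3*c) = -33 - 3*c)
E(-101) + p(107, H(14)) = (1/2)*(122 - 101)/(-101) + (-33 - (-3)/(22 + 2*14)) = (1/2)*(-1/101)*21 + (-33 - (-3)/(22 + 28)) = -21/202 + (-33 - (-3)/50) = -21/202 + (-33 - 3*(-1/50)) = -21/202 + (-33 + 3/50) = -21/202 - 1647/50 = -83436/2525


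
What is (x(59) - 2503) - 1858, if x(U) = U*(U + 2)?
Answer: -762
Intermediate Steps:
x(U) = U*(2 + U)
(x(59) - 2503) - 1858 = (59*(2 + 59) - 2503) - 1858 = (59*61 - 2503) - 1858 = (3599 - 2503) - 1858 = 1096 - 1858 = -762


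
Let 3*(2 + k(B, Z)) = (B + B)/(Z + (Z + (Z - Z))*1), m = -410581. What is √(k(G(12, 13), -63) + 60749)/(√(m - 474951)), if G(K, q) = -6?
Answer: -I*√5930726816903/9298086 ≈ -0.26192*I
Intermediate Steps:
k(B, Z) = -2 + B/(3*Z) (k(B, Z) = -2 + ((B + B)/(Z + (Z + (Z - Z))*1))/3 = -2 + ((2*B)/(Z + (Z + 0)*1))/3 = -2 + ((2*B)/(Z + Z*1))/3 = -2 + ((2*B)/(Z + Z))/3 = -2 + ((2*B)/((2*Z)))/3 = -2 + ((2*B)*(1/(2*Z)))/3 = -2 + (B/Z)/3 = -2 + B/(3*Z))
√(k(G(12, 13), -63) + 60749)/(√(m - 474951)) = √((-2 + (⅓)*(-6)/(-63)) + 60749)/(√(-410581 - 474951)) = √((-2 + (⅓)*(-6)*(-1/63)) + 60749)/(√(-885532)) = √((-2 + 2/63) + 60749)/((2*I*√221383)) = √(-124/63 + 60749)*(-I*√221383/442766) = √(3827063/63)*(-I*√221383/442766) = (√26789441/21)*(-I*√221383/442766) = -I*√5930726816903/9298086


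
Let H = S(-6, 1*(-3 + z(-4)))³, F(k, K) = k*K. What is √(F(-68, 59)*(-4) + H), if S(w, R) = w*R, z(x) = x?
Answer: 2*√22534 ≈ 300.23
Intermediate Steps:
F(k, K) = K*k
S(w, R) = R*w
H = 74088 (H = ((1*(-3 - 4))*(-6))³ = ((1*(-7))*(-6))³ = (-7*(-6))³ = 42³ = 74088)
√(F(-68, 59)*(-4) + H) = √((59*(-68))*(-4) + 74088) = √(-4012*(-4) + 74088) = √(16048 + 74088) = √90136 = 2*√22534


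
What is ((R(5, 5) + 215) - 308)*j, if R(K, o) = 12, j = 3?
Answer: -243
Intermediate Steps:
((R(5, 5) + 215) - 308)*j = ((12 + 215) - 308)*3 = (227 - 308)*3 = -81*3 = -243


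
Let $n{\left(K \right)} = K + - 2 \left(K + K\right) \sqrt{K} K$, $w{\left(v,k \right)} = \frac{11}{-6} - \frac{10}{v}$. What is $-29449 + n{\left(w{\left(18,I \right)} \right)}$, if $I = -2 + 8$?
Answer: $- \frac{530125}{18} - \frac{1849 i \sqrt{86}}{486} \approx -29451.0 - 35.282 i$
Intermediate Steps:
$I = 6$
$w{\left(v,k \right)} = - \frac{11}{6} - \frac{10}{v}$ ($w{\left(v,k \right)} = 11 \left(- \frac{1}{6}\right) - \frac{10}{v} = - \frac{11}{6} - \frac{10}{v}$)
$n{\left(K \right)} = K - 4 K^{\frac{5}{2}}$ ($n{\left(K \right)} = K + - 2 \cdot 2 K \sqrt{K} K = K + - 4 K \sqrt{K} K = K + - 4 K^{\frac{3}{2}} K = K - 4 K^{\frac{5}{2}}$)
$-29449 + n{\left(w{\left(18,I \right)} \right)} = -29449 - \left(\frac{11}{6} + \frac{5}{9} + 4 \left(- \frac{11}{6} - \frac{10}{18}\right)^{\frac{5}{2}}\right) = -29449 - \left(\frac{43}{18} + 4 \left(- \frac{11}{6} - \frac{5}{9}\right)^{\frac{5}{2}}\right) = -29449 - \left(\frac{43}{18} + 4 \left(- \frac{43}{18}\right)^{\frac{5}{2}}\right) = -29449 - \left(\frac{43}{18} + 4 \frac{1849 i \sqrt{86}}{1944}\right) = -29449 - \left(\frac{43}{18} + \frac{1849 i \sqrt{86}}{486}\right) = - \frac{530125}{18} - \frac{1849 i \sqrt{86}}{486}$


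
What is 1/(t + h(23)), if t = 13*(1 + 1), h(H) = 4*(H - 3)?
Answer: 1/106 ≈ 0.0094340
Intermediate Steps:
h(H) = -12 + 4*H (h(H) = 4*(-3 + H) = -12 + 4*H)
t = 26 (t = 13*2 = 26)
1/(t + h(23)) = 1/(26 + (-12 + 4*23)) = 1/(26 + (-12 + 92)) = 1/(26 + 80) = 1/106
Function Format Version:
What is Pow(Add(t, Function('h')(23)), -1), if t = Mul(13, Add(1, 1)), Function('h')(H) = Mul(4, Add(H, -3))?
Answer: Rational(1, 106) ≈ 0.0094340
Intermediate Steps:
Function('h')(H) = Add(-12, Mul(4, H)) (Function('h')(H) = Mul(4, Add(-3, H)) = Add(-12, Mul(4, H)))
t = 26 (t = Mul(13, 2) = 26)
Pow(Add(t, Function('h')(23)), -1) = Pow(Add(26, Add(-12, Mul(4, 23))), -1) = Pow(Add(26, Add(-12, 92)), -1) = Pow(Add(26, 80), -1) = Pow(106, -1) = Rational(1, 106)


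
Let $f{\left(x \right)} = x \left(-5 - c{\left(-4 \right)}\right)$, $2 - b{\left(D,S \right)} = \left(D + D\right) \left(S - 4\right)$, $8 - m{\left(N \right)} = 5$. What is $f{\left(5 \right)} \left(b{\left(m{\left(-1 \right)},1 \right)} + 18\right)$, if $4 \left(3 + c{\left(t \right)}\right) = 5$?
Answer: $- \frac{1235}{2} \approx -617.5$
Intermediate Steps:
$m{\left(N \right)} = 3$ ($m{\left(N \right)} = 8 - 5 = 3$)
$b{\left(D,S \right)} = 2 - 2 D \left(-4 + S\right)$ ($b{\left(D,S \right)} = 2 - \left(D + D\right) \left(S - 4\right) = 2 - 2 D \left(-4 + S\right)$)
$c{\left(t \right)} = - \frac{7}{4}$ ($c{\left(t \right)} = -3 + \frac{1}{4} \cdot 5 = -3 + \frac{5}{4} = - \frac{7}{4}$)
$f{\left(x \right)} = - \frac{13 x}{4}$ ($f{\left(x \right)} = x \left(-5 - - \frac{7}{4}\right) = x \left(-5 + \frac{7}{4}\right) = x \left(- \frac{13}{4}\right) = - \frac{13 x}{4}$)
$f{\left(5 \right)} \left(b{\left(m{\left(-1 \right)},1 \right)} + 18\right) = \left(- \frac{13}{4}\right) 5 \left(\left(2 + 8 \cdot 3 - 6 \cdot 1\right) + 18\right) = - \frac{65 \left(\left(2 + 24 - 6\right) + 18\right)}{4} = - \frac{65 \left(20 + 18\right)}{4} = \left(- \frac{65}{4}\right) 38 = - \frac{1235}{2}$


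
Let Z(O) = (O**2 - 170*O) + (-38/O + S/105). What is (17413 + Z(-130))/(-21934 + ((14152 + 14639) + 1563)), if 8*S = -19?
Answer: 123206581/18389280 ≈ 6.6999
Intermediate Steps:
S = -19/8 (S = (1/8)*(-19) = -19/8 ≈ -2.3750)
Z(O) = -19/840 + O**2 - 170*O - 38/O (Z(O) = (O**2 - 170*O) + (-38/O - 19/8/105) = (O**2 - 170*O) + (-38/O - 19/8*1/105) = (O**2 - 170*O) + (-38/O - 19/840) = (O**2 - 170*O) + (-19/840 - 38/O) = -19/840 + O**2 - 170*O - 38/O)
(17413 + Z(-130))/(-21934 + ((14152 + 14639) + 1563)) = (17413 + (-19/840 + (-130)**2 - 170*(-130) - 38/(-130)))/(-21934 + ((14152 + 14639) + 1563)) = (17413 + (-19/840 + 16900 + 22100 - 38*(-1/130)))/(-21934 + (28791 + 1563)) = (17413 + (-19/840 + 16900 + 22100 + 19/65))/(-21934 + 30354) = (17413 + 85176589/2184)/8420 = (123206581/2184)*(1/8420) = 123206581/18389280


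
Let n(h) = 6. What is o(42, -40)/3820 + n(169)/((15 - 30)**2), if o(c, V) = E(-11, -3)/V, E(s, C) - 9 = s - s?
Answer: 12197/458400 ≈ 0.026608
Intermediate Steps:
E(s, C) = 9 (E(s, C) = 9 + (s - s) = 9 + 0 = 9)
o(c, V) = 9/V
o(42, -40)/3820 + n(169)/((15 - 30)**2) = (9/(-40))/3820 + 6/((15 - 30)**2) = (9*(-1/40))*(1/3820) + 6/((-15)**2) = -9/40*1/3820 + 6/225 = -9/152800 + 6*(1/225) = -9/152800 + 2/75 = 12197/458400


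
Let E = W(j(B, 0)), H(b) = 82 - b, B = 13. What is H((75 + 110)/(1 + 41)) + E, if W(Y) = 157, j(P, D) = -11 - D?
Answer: 9853/42 ≈ 234.60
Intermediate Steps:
E = 157
H((75 + 110)/(1 + 41)) + E = (82 - (75 + 110)/(1 + 41)) + 157 = (82 - 185/42) + 157 = 3259/42 + 157 = 9853/42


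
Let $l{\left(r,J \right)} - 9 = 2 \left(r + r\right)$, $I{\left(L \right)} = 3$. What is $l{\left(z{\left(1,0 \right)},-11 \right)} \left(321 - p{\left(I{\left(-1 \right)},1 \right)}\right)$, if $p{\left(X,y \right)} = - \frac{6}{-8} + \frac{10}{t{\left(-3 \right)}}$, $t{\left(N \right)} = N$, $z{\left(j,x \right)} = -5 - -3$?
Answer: $\frac{3883}{12} \approx 323.58$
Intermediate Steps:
$z{\left(j,x \right)} = -2$ ($z{\left(j,x \right)} = -5 + 3 = -2$)
$l{\left(r,J \right)} = 9 + 4 r$ ($l{\left(r,J \right)} = 9 + 2 \left(r + r\right) = 9 + 2 \cdot 2 r = 9 + 4 r$)
$p{\left(X,y \right)} = - \frac{31}{12}$ ($p{\left(X,y \right)} = - \frac{6}{-8} + \frac{10}{-3} = \left(-6\right) \left(- \frac{1}{8}\right) + 10 \left(- \frac{1}{3}\right) = \frac{3}{4} - \frac{10}{3} = - \frac{31}{12}$)
$l{\left(z{\left(1,0 \right)},-11 \right)} \left(321 - p{\left(I{\left(-1 \right)},1 \right)}\right) = \left(9 + 4 \left(-2\right)\right) \left(321 - - \frac{31}{12}\right) = \left(9 - 8\right) \left(321 + \frac{31}{12}\right) = 1 \cdot \frac{3883}{12} = \frac{3883}{12}$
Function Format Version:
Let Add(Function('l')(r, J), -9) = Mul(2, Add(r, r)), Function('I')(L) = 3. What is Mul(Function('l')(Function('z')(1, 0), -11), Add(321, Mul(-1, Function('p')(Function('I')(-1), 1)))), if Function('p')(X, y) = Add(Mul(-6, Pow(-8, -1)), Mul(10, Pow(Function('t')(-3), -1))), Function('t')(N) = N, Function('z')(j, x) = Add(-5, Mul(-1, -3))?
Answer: Rational(3883, 12) ≈ 323.58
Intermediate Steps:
Function('z')(j, x) = -2 (Function('z')(j, x) = Add(-5, 3) = -2)
Function('l')(r, J) = Add(9, Mul(4, r)) (Function('l')(r, J) = Add(9, Mul(2, Add(r, r))) = Add(9, Mul(2, Mul(2, r))) = Add(9, Mul(4, r)))
Function('p')(X, y) = Rational(-31, 12) (Function('p')(X, y) = Add(Mul(-6, Pow(-8, -1)), Mul(10, Pow(-3, -1))) = Add(Mul(-6, Rational(-1, 8)), Mul(10, Rational(-1, 3))) = Add(Rational(3, 4), Rational(-10, 3)) = Rational(-31, 12))
Mul(Function('l')(Function('z')(1, 0), -11), Add(321, Mul(-1, Function('p')(Function('I')(-1), 1)))) = Mul(Add(9, Mul(4, -2)), Add(321, Mul(-1, Rational(-31, 12)))) = Mul(Add(9, -8), Add(321, Rational(31, 12))) = Mul(1, Rational(3883, 12)) = Rational(3883, 12)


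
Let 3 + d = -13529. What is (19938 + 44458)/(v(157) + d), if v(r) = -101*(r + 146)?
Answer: -64396/44135 ≈ -1.4591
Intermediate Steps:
d = -13532 (d = -3 - 13529 = -13532)
v(r) = -14746 - 101*r (v(r) = -101*(146 + r) = -14746 - 101*r)
(19938 + 44458)/(v(157) + d) = (19938 + 44458)/((-14746 - 101*157) - 13532) = 64396/((-14746 - 15857) - 13532) = 64396/(-30603 - 13532) = 64396/(-44135) = 64396*(-1/44135) = -64396/44135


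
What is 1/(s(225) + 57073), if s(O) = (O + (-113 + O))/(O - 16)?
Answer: 209/11928594 ≈ 1.7521e-5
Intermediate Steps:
s(O) = (-113 + 2*O)/(-16 + O)
1/(s(225) + 57073) = 1/((-113 + 2*225)/(-16 + 225) + 57073) = 1/((-113 + 450)/209 + 57073) = 1/((1/209)*337 + 57073) = 1/(337/209 + 57073) = 1/(11928594/209) = 209/11928594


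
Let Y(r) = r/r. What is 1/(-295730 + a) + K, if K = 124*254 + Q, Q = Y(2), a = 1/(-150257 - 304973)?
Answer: 4240288912922567/134625167901 ≈ 31497.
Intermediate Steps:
a = -1/455230 (a = 1/(-455230) = -1/455230 ≈ -2.1967e-6)
Y(r) = 1
Q = 1
K = 31497 (K = 124*254 + 1 = 31496 + 1 = 31497)
1/(-295730 + a) + K = 1/(-295730 - 1/455230) + 31497 = 1/(-134625167901/455230) + 31497 = -455230/134625167901 + 31497 = 4240288912922567/134625167901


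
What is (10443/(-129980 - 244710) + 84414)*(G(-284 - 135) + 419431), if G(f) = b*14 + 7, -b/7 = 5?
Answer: 6625468064109858/187345 ≈ 3.5365e+10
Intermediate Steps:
b = -35 (b = -7*5 = -35)
G(f) = -483 (G(f) = -35*14 + 7 = -490 + 7 = -483)
(10443/(-129980 - 244710) + 84414)*(G(-284 - 135) + 419431) = (10443/(-129980 - 244710) + 84414)*(-483 + 419431) = (10443/(-374690) + 84414)*418948 = (10443*(-1/374690) + 84414)*418948 = (-10443/374690 + 84414)*418948 = (31629071217/374690)*418948 = 6625468064109858/187345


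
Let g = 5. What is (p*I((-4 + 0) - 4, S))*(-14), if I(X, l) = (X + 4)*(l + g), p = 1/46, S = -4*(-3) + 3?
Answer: 560/23 ≈ 24.348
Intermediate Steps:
S = 15 (S = 12 + 3 = 15)
p = 1/46 ≈ 0.021739
I(X, l) = (4 + X)*(5 + l) (I(X, l) = (X + 4)*(l + 5) = (4 + X)*(5 + l))
(p*I((-4 + 0) - 4, S))*(-14) = ((20 + 4*15 + 5*((-4 + 0) - 4) + ((-4 + 0) - 4)*15)/46)*(-14) = ((20 + 60 + 5*(-4 - 4) + (-4 - 4)*15)/46)*(-14) = ((20 + 60 + 5*(-8) - 8*15)/46)*(-14) = ((20 + 60 - 40 - 120)/46)*(-14) = ((1/46)*(-80))*(-14) = -40/23*(-14) = 560/23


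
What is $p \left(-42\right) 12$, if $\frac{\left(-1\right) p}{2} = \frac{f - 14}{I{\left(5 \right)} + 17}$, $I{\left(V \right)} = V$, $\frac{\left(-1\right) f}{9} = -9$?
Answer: $\frac{33768}{11} \approx 3069.8$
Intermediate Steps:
$f = 81$ ($f = \left(-9\right) \left(-9\right) = 81$)
$p = - \frac{67}{11}$ ($p = - 2 \frac{81 - 14}{5 + 17} = - 2 \cdot \frac{67}{22} = - 2 \cdot 67 \cdot \frac{1}{22} = \left(-2\right) \frac{67}{22} = - \frac{67}{11} \approx -6.0909$)
$p \left(-42\right) 12 = \left(- \frac{67}{11}\right) \left(-42\right) 12 = \frac{2814}{11} \cdot 12 = \frac{33768}{11}$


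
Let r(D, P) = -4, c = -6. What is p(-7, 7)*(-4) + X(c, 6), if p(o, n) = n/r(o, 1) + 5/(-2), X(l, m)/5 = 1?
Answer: 22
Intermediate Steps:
X(l, m) = 5 (X(l, m) = 5*1 = 5)
p(o, n) = -5/2 - n/4 (p(o, n) = n/(-4) + 5/(-2) = n*(-1/4) + 5*(-1/2) = -n/4 - 5/2 = -5/2 - n/4)
p(-7, 7)*(-4) + X(c, 6) = (-5/2 - 1/4*7)*(-4) + 5 = (-5/2 - 7/4)*(-4) + 5 = -17/4*(-4) + 5 = 17 + 5 = 22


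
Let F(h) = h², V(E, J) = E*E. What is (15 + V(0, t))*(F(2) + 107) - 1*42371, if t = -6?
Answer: -40706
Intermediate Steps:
V(E, J) = E²
(15 + V(0, t))*(F(2) + 107) - 1*42371 = (15 + 0²)*(2² + 107) - 1*42371 = (15 + 0)*(4 + 107) - 42371 = 15*111 - 42371 = 1665 - 42371 = -40706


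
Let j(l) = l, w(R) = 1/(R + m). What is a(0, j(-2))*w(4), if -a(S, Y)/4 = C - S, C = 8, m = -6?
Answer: 16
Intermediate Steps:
w(R) = 1/(-6 + R) (w(R) = 1/(R - 6) = 1/(-6 + R))
a(S, Y) = -32 + 4*S (a(S, Y) = -4*(8 - S) = -32 + 4*S)
a(0, j(-2))*w(4) = (-32 + 4*0)/(-6 + 4) = (-32 + 0)/(-2) = -32*(-1/2) = 16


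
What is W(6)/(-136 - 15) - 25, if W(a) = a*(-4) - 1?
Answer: -3750/151 ≈ -24.834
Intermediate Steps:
W(a) = -1 - 4*a (W(a) = -4*a - 1 = -1 - 4*a)
W(6)/(-136 - 15) - 25 = (-1 - 4*6)/(-136 - 15) - 25 = (-1 - 24)/(-151) - 25 = -1/151*(-25) - 25 = 25/151 - 25 = -3750/151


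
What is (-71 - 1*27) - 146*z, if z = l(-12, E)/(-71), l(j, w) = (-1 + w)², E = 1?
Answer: -98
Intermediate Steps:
z = 0 (z = (-1 + 1)²/(-71) = 0²*(-1/71) = 0*(-1/71) = 0)
(-71 - 1*27) - 146*z = (-71 - 1*27) - 146*0 = (-71 - 27) + 0 = -98 + 0 = -98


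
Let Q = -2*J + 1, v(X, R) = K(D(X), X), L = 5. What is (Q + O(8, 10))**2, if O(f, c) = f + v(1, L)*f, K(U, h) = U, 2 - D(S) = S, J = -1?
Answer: 361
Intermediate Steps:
D(S) = 2 - S
v(X, R) = 2 - X
O(f, c) = 2*f (O(f, c) = f + (2 - 1*1)*f = f + (2 - 1)*f = f + 1*f = f + f = 2*f)
Q = 3 (Q = -2*(-1) + 1 = 2 + 1 = 3)
(Q + O(8, 10))**2 = (3 + 2*8)**2 = (3 + 16)**2 = 19**2 = 361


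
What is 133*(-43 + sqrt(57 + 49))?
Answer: -5719 + 133*sqrt(106) ≈ -4349.7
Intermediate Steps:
133*(-43 + sqrt(57 + 49)) = 133*(-43 + sqrt(106)) = -5719 + 133*sqrt(106)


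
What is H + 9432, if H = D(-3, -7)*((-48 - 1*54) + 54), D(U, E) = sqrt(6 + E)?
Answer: 9432 - 48*I ≈ 9432.0 - 48.0*I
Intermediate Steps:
H = -48*I (H = sqrt(6 - 7)*((-48 - 1*54) + 54) = sqrt(-1)*((-48 - 54) + 54) = I*(-102 + 54) = I*(-48) = -48*I ≈ -48.0*I)
H + 9432 = -48*I + 9432 = 9432 - 48*I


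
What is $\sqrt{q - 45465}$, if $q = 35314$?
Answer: $i \sqrt{10151} \approx 100.75 i$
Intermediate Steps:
$\sqrt{q - 45465} = \sqrt{35314 - 45465} = \sqrt{-10151} = i \sqrt{10151}$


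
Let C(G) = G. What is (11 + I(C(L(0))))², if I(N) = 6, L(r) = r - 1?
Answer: 289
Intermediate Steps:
L(r) = -1 + r
(11 + I(C(L(0))))² = (11 + 6)² = 17² = 289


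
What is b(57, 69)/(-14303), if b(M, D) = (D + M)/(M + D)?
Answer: -1/14303 ≈ -6.9915e-5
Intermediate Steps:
b(M, D) = 1 (b(M, D) = (D + M)/(D + M) = 1)
b(57, 69)/(-14303) = 1/(-14303) = 1*(-1/14303) = -1/14303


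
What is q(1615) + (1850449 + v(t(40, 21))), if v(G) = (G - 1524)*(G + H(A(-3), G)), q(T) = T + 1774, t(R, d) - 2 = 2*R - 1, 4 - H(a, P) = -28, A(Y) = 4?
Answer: 1690779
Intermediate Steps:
H(a, P) = 32 (H(a, P) = 4 - 1*(-28) = 4 + 28 = 32)
t(R, d) = 1 + 2*R (t(R, d) = 2 + (2*R - 1) = 2 + (-1 + 2*R) = 1 + 2*R)
q(T) = 1774 + T
v(G) = (-1524 + G)*(32 + G) (v(G) = (G - 1524)*(G + 32) = (-1524 + G)*(32 + G))
q(1615) + (1850449 + v(t(40, 21))) = (1774 + 1615) + (1850449 + (-48768 + (1 + 2*40)² - 1492*(1 + 2*40))) = 3389 + (1850449 + (-48768 + (1 + 80)² - 1492*(1 + 80))) = 3389 + (1850449 + (-48768 + 81² - 1492*81)) = 3389 + (1850449 + (-48768 + 6561 - 120852)) = 3389 + (1850449 - 163059) = 3389 + 1687390 = 1690779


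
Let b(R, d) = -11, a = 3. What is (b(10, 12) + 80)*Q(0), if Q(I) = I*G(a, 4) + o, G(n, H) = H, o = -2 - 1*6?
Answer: -552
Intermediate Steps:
o = -8 (o = -2 - 6 = -8)
Q(I) = -8 + 4*I (Q(I) = I*4 - 8 = 4*I - 8 = -8 + 4*I)
(b(10, 12) + 80)*Q(0) = (-11 + 80)*(-8 + 4*0) = 69*(-8 + 0) = 69*(-8) = -552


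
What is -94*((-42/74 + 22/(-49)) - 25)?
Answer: 4433792/1813 ≈ 2445.6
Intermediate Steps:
-94*((-42/74 + 22/(-49)) - 25) = -94*((-42*1/74 + 22*(-1/49)) - 25) = -94*((-21/37 - 22/49) - 25) = -94*(-1843/1813 - 25) = -94*(-47168/1813) = 4433792/1813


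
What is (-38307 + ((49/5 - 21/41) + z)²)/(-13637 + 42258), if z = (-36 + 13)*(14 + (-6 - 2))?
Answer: -913630679/1202797525 ≈ -0.75959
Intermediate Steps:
z = -138 (z = -23*(14 - 8) = -23*6 = -138)
(-38307 + ((49/5 - 21/41) + z)²)/(-13637 + 42258) = (-38307 + ((49/5 - 21/41) - 138)²)/(-13637 + 42258) = (-38307 + ((49*(⅕) - 21*1/41) - 138)²)/28621 = (-38307 + ((49/5 - 21/41) - 138)²)*(1/28621) = (-38307 + (1904/205 - 138)²)*(1/28621) = (-38307 + (-26386/205)²)*(1/28621) = (-38307 + 696220996/42025)*(1/28621) = -913630679/42025*1/28621 = -913630679/1202797525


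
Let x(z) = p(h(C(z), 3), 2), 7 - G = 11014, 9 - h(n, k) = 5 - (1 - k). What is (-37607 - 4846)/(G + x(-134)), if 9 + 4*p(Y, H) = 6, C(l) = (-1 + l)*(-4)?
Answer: 56604/14677 ≈ 3.8566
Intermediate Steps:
C(l) = 4 - 4*l
h(n, k) = 5 - k (h(n, k) = 9 - (5 - (1 - k)) = 9 - (5 + (-1 + k)) = 9 - (4 + k) = 9 + (-4 - k) = 5 - k)
p(Y, H) = -¾ (p(Y, H) = -9/4 + (¼)*6 = -9/4 + 3/2 = -¾)
G = -11007 (G = 7 - 1*11014 = 7 - 11014 = -11007)
x(z) = -¾
(-37607 - 4846)/(G + x(-134)) = (-37607 - 4846)/(-11007 - ¾) = -42453/(-44031/4) = -42453*(-4/44031) = 56604/14677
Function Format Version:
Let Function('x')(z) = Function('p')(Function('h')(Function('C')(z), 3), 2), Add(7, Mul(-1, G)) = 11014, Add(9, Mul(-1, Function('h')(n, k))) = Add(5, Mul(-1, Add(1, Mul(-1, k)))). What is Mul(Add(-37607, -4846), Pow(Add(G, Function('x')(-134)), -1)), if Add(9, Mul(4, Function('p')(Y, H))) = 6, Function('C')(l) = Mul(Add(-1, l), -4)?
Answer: Rational(56604, 14677) ≈ 3.8566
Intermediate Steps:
Function('C')(l) = Add(4, Mul(-4, l))
Function('h')(n, k) = Add(5, Mul(-1, k)) (Function('h')(n, k) = Add(9, Mul(-1, Add(5, Mul(-1, Add(1, Mul(-1, k)))))) = Add(9, Mul(-1, Add(5, Add(-1, k)))) = Add(9, Mul(-1, Add(4, k))) = Add(9, Add(-4, Mul(-1, k))) = Add(5, Mul(-1, k)))
Function('p')(Y, H) = Rational(-3, 4) (Function('p')(Y, H) = Add(Rational(-9, 4), Mul(Rational(1, 4), 6)) = Add(Rational(-9, 4), Rational(3, 2)) = Rational(-3, 4))
G = -11007 (G = Add(7, Mul(-1, 11014)) = Add(7, -11014) = -11007)
Function('x')(z) = Rational(-3, 4)
Mul(Add(-37607, -4846), Pow(Add(G, Function('x')(-134)), -1)) = Mul(Add(-37607, -4846), Pow(Add(-11007, Rational(-3, 4)), -1)) = Mul(-42453, Pow(Rational(-44031, 4), -1)) = Mul(-42453, Rational(-4, 44031)) = Rational(56604, 14677)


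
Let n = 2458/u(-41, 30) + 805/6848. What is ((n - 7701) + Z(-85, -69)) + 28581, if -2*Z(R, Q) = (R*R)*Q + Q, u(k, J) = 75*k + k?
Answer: 1441280481783/5334592 ≈ 2.7018e+5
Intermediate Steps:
u(k, J) = 76*k
n = -3581001/5334592 (n = 2458/((76*(-41))) + 805/6848 = 2458/(-3116) + 805*(1/6848) = 2458*(-1/3116) + 805/6848 = -1229/1558 + 805/6848 = -3581001/5334592 ≈ -0.67128)
Z(R, Q) = -Q/2 - Q*R**2/2 (Z(R, Q) = -((R*R)*Q + Q)/2 = -(R**2*Q + Q)/2 = -(Q*R**2 + Q)/2 = -(Q + Q*R**2)/2 = -Q/2 - Q*R**2/2)
((n - 7701) + Z(-85, -69)) + 28581 = ((-3581001/5334592 - 7701) - 1/2*(-69)*(1 + (-85)**2)) + 28581 = (-41085273993/5334592 - 1/2*(-69)*(1 + 7225)) + 28581 = (-41085273993/5334592 - 1/2*(-69)*7226) + 28581 = (-41085273993/5334592 + 249297) + 28581 = 1288812507831/5334592 + 28581 = 1441280481783/5334592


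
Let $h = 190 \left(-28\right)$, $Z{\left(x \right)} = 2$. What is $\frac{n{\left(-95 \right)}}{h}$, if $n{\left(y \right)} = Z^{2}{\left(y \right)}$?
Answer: $- \frac{1}{1330} \approx -0.00075188$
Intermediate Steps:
$n{\left(y \right)} = 4$ ($n{\left(y \right)} = 2^{2} = 4$)
$h = -5320$
$\frac{n{\left(-95 \right)}}{h} = \frac{4}{-5320} = 4 \left(- \frac{1}{5320}\right) = - \frac{1}{1330}$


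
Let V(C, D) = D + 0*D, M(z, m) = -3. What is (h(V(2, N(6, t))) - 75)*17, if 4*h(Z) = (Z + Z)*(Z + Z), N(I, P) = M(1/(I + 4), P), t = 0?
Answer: -1122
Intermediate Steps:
N(I, P) = -3
V(C, D) = D (V(C, D) = D + 0 = D)
h(Z) = Z² (h(Z) = ((Z + Z)*(Z + Z))/4 = ((2*Z)*(2*Z))/4 = (4*Z²)/4 = Z²)
(h(V(2, N(6, t))) - 75)*17 = ((-3)² - 75)*17 = (9 - 75)*17 = -66*17 = -1122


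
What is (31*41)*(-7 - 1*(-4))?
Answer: -3813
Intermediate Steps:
(31*41)*(-7 - 1*(-4)) = 1271*(-7 + 4) = 1271*(-3) = -3813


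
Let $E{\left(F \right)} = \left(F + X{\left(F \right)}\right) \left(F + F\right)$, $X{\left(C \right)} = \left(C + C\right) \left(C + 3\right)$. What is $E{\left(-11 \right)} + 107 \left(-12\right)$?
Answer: $-4914$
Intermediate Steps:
$X{\left(C \right)} = 2 C \left(3 + C\right)$
$E{\left(F \right)} = 2 F \left(F + 2 F \left(3 + F\right)\right)$ ($E{\left(F \right)} = \left(F + 2 F \left(3 + F\right)\right) \left(F + F\right) = \left(F + 2 F \left(3 + F\right)\right) 2 F = 2 F \left(F + 2 F \left(3 + F\right)\right)$)
$E{\left(-11 \right)} + 107 \left(-12\right) = \left(-11\right)^{2} \left(14 + 4 \left(-11\right)\right) + 107 \left(-12\right) = 121 \left(14 - 44\right) - 1284 = 121 \left(-30\right) - 1284 = -3630 - 1284 = -4914$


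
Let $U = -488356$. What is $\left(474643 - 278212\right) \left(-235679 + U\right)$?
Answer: $-142222919085$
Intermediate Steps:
$\left(474643 - 278212\right) \left(-235679 + U\right) = \left(474643 - 278212\right) \left(-235679 - 488356\right) = 196431 \left(-724035\right) = -142222919085$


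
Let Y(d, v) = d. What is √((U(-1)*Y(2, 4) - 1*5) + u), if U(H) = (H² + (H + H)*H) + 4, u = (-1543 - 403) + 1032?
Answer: I*√905 ≈ 30.083*I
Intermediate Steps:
u = -914 (u = -1946 + 1032 = -914)
U(H) = 4 + 3*H² (U(H) = (H² + (2*H)*H) + 4 = (H² + 2*H²) + 4 = 3*H² + 4 = 4 + 3*H²)
√((U(-1)*Y(2, 4) - 1*5) + u) = √(((4 + 3*(-1)²)*2 - 1*5) - 914) = √(((4 + 3*1)*2 - 5) - 914) = √(((4 + 3)*2 - 5) - 914) = √((7*2 - 5) - 914) = √((14 - 5) - 914) = √(9 - 914) = √(-905) = I*√905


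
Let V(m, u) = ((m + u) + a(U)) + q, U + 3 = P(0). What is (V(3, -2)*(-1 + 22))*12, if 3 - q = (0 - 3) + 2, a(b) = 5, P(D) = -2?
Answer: 2520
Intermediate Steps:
U = -5 (U = -3 - 2 = -5)
q = 4 (q = 3 - ((0 - 3) + 2) = 3 - (-3 + 2) = 3 - 1*(-1) = 3 + 1 = 4)
V(m, u) = 9 + m + u (V(m, u) = ((m + u) + 5) + 4 = (5 + m + u) + 4 = 9 + m + u)
(V(3, -2)*(-1 + 22))*12 = ((9 + 3 - 2)*(-1 + 22))*12 = (10*21)*12 = 210*12 = 2520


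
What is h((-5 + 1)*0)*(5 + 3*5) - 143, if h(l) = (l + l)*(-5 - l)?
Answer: -143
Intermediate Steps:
h(l) = 2*l*(-5 - l) (h(l) = (2*l)*(-5 - l) = 2*l*(-5 - l))
h((-5 + 1)*0)*(5 + 3*5) - 143 = (-2*(-5 + 1)*0*(5 + (-5 + 1)*0))*(5 + 3*5) - 143 = (-2*(-4*0)*(5 - 4*0))*(5 + 15) - 143 = -2*0*(5 + 0)*20 - 143 = -2*0*5*20 - 143 = 0*20 - 143 = 0 - 143 = -143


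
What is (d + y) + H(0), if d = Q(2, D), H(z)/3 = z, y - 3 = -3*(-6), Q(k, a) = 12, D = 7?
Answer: 33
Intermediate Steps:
y = 21 (y = 3 - 3*(-6) = 3 + 18 = 21)
H(z) = 3*z
d = 12
(d + y) + H(0) = (12 + 21) + 3*0 = 33 + 0 = 33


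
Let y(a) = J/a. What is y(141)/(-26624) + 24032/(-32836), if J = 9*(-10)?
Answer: -3758866177/5136075776 ≈ -0.73186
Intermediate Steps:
J = -90
y(a) = -90/a
y(141)/(-26624) + 24032/(-32836) = -90/141/(-26624) + 24032/(-32836) = -90*1/141*(-1/26624) + 24032*(-1/32836) = -30/47*(-1/26624) - 6008/8209 = 15/625664 - 6008/8209 = -3758866177/5136075776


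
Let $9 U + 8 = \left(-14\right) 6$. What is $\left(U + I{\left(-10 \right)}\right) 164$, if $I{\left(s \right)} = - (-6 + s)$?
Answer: $\frac{8528}{9} \approx 947.56$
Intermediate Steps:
$I{\left(s \right)} = 6 - s$
$U = - \frac{92}{9}$ ($U = - \frac{8}{9} + \frac{\left(-14\right) 6}{9} = - \frac{8}{9} + \frac{1}{9} \left(-84\right) = - \frac{8}{9} - \frac{28}{3} = - \frac{92}{9} \approx -10.222$)
$\left(U + I{\left(-10 \right)}\right) 164 = \left(- \frac{92}{9} + \left(6 - -10\right)\right) 164 = \left(- \frac{92}{9} + \left(6 + 10\right)\right) 164 = \left(- \frac{92}{9} + 16\right) 164 = \frac{52}{9} \cdot 164 = \frac{8528}{9}$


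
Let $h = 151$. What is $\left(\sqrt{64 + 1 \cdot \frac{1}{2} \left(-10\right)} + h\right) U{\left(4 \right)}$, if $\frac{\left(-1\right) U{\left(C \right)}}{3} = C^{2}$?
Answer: $-7248 - 48 \sqrt{59} \approx -7616.7$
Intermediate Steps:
$U{\left(C \right)} = - 3 C^{2}$
$\left(\sqrt{64 + 1 \cdot \frac{1}{2} \left(-10\right)} + h\right) U{\left(4 \right)} = \left(\sqrt{64 + 1 \cdot \frac{1}{2} \left(-10\right)} + 151\right) \left(- 3 \cdot 4^{2}\right) = \left(\sqrt{64 + 1 \cdot \frac{1}{2} \left(-10\right)} + 151\right) \left(\left(-3\right) 16\right) = \left(\sqrt{64 + \frac{1}{2} \left(-10\right)} + 151\right) \left(-48\right) = \left(\sqrt{64 - 5} + 151\right) \left(-48\right) = \left(\sqrt{59} + 151\right) \left(-48\right) = \left(151 + \sqrt{59}\right) \left(-48\right) = -7248 - 48 \sqrt{59}$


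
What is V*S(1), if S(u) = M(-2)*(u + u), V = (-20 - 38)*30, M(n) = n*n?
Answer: -13920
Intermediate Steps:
M(n) = n**2
V = -1740 (V = -58*30 = -1740)
S(u) = 8*u (S(u) = (-2)**2*(u + u) = 4*(2*u) = 8*u)
V*S(1) = -13920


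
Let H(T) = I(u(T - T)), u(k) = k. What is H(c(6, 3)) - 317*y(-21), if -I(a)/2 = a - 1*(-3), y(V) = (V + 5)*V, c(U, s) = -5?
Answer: -106518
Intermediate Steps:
y(V) = V*(5 + V) (y(V) = (5 + V)*V = V*(5 + V))
I(a) = -6 - 2*a (I(a) = -2*(a - 1*(-3)) = -2*(a + 3) = -2*(3 + a) = -6 - 2*a)
H(T) = -6 (H(T) = -6 - 2*(T - T) = -6 - 2*0 = -6 + 0 = -6)
H(c(6, 3)) - 317*y(-21) = -6 - (-6657)*(5 - 21) = -6 - (-6657)*(-16) = -6 - 317*336 = -6 - 106512 = -106518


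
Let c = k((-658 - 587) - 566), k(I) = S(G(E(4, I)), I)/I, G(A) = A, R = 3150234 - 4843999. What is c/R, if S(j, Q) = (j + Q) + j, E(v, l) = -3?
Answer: -1817/3067408415 ≈ -5.9236e-7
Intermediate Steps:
R = -1693765
S(j, Q) = Q + 2*j (S(j, Q) = (Q + j) + j = Q + 2*j)
k(I) = (-6 + I)/I (k(I) = (I + 2*(-3))/I = (I - 6)/I = (-6 + I)/I)
c = 1817/1811 (c = (-6 + ((-658 - 587) - 566))/((-658 - 587) - 566) = (-6 + (-1245 - 566))/(-1245 - 566) = (-6 - 1811)/(-1811) = -1/1811*(-1817) = 1817/1811 ≈ 1.0033)
c/R = (1817/1811)/(-1693765) = (1817/1811)*(-1/1693765) = -1817/3067408415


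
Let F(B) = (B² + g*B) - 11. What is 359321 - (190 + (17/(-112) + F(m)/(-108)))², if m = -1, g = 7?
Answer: 2955699463967/9144576 ≈ 3.2322e+5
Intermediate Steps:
F(B) = -11 + B² + 7*B (F(B) = (B² + 7*B) - 11 = -11 + B² + 7*B)
359321 - (190 + (17/(-112) + F(m)/(-108)))² = 359321 - (190 + (17/(-112) + (-11 + (-1)² + 7*(-1))/(-108)))² = 359321 - (190 + (17*(-1/112) + (-11 + 1 - 7)*(-1/108)))² = 359321 - (190 + (-17/112 - 17*(-1/108)))² = 359321 - (190 + (-17/112 + 17/108))² = 359321 - (190 + 17/3024)² = 359321 - (574577/3024)² = 359321 - 1*330138728929/9144576 = 359321 - 330138728929/9144576 = 2955699463967/9144576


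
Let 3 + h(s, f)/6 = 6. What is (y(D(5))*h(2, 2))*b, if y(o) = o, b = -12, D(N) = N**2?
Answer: -5400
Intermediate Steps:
h(s, f) = 18 (h(s, f) = -18 + 6*6 = -18 + 36 = 18)
(y(D(5))*h(2, 2))*b = (5**2*18)*(-12) = (25*18)*(-12) = 450*(-12) = -5400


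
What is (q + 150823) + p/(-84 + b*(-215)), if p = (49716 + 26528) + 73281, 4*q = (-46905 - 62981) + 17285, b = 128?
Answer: 1762064533/13802 ≈ 1.2767e+5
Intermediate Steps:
q = -92601/4 (q = ((-46905 - 62981) + 17285)/4 = (-109886 + 17285)/4 = (¼)*(-92601) = -92601/4 ≈ -23150.)
p = 149525 (p = 76244 + 73281 = 149525)
(q + 150823) + p/(-84 + b*(-215)) = (-92601/4 + 150823) + 149525/(-84 + 128*(-215)) = 510691/4 + 149525/(-84 - 27520) = 510691/4 + 149525/(-27604) = 510691/4 + 149525*(-1/27604) = 510691/4 - 149525/27604 = 1762064533/13802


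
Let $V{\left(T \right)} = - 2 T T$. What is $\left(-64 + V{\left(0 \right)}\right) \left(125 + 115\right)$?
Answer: $-15360$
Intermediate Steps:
$V{\left(T \right)} = - 2 T^{2}$
$\left(-64 + V{\left(0 \right)}\right) \left(125 + 115\right) = \left(-64 - 2 \cdot 0^{2}\right) \left(125 + 115\right) = \left(-64 - 0\right) 240 = \left(-64 + 0\right) 240 = \left(-64\right) 240 = -15360$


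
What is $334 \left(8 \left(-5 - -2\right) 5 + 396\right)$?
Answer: $92184$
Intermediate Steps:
$334 \left(8 \left(-5 - -2\right) 5 + 396\right) = 334 \left(8 \left(-5 + 2\right) 5 + 396\right) = 334 \left(8 \left(-3\right) 5 + 396\right) = 334 \left(\left(-24\right) 5 + 396\right) = 334 \left(-120 + 396\right) = 334 \cdot 276 = 92184$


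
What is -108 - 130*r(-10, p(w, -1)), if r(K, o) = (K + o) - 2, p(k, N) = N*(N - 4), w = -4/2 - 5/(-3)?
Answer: 802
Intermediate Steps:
w = -1/3 (w = -4*1/2 - 5*(-1/3) = -2 + 5/3 = -1/3 ≈ -0.33333)
p(k, N) = N*(-4 + N)
r(K, o) = -2 + K + o
-108 - 130*r(-10, p(w, -1)) = -108 - 130*(-2 - 10 - (-4 - 1)) = -108 - 130*(-2 - 10 - 1*(-5)) = -108 - 130*(-2 - 10 + 5) = -108 - 130*(-7) = -108 + 910 = 802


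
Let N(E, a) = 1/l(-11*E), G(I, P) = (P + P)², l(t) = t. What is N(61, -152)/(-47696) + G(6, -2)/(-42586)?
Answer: -256010835/681461512688 ≈ -0.00037568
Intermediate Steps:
G(I, P) = 4*P² (G(I, P) = (2*P)² = 4*P²)
N(E, a) = -1/(11*E) (N(E, a) = 1/(-11*E) = -1/(11*E))
N(61, -152)/(-47696) + G(6, -2)/(-42586) = -1/11/61/(-47696) + (4*(-2)²)/(-42586) = -1/11*1/61*(-1/47696) + (4*4)*(-1/42586) = -1/671*(-1/47696) + 16*(-1/42586) = 1/32004016 - 8/21293 = -256010835/681461512688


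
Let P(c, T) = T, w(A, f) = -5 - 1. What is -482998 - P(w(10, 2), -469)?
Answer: -482529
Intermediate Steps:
w(A, f) = -6
-482998 - P(w(10, 2), -469) = -482998 - 1*(-469) = -482998 + 469 = -482529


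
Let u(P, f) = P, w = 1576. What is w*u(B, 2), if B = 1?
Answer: 1576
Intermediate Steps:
w*u(B, 2) = 1576*1 = 1576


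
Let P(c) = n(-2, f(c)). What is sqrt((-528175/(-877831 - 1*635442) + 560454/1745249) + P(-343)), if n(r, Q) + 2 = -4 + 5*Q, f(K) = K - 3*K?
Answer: sqrt(28403516830288289221429205)/91070282413 ≈ 58.521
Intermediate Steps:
f(K) = -2*K
n(r, Q) = -6 + 5*Q (n(r, Q) = -2 + (-4 + 5*Q) = -6 + 5*Q)
P(c) = -6 - 10*c (P(c) = -6 + 5*(-2*c) = -6 - 10*c)
sqrt((-528175/(-877831 - 1*635442) + 560454/1745249) + P(-343)) = sqrt((-528175/(-877831 - 1*635442) + 560454/1745249) + (-6 - 10*(-343))) = sqrt((-528175/(-877831 - 635442) + 560454*(1/1745249)) + (-6 + 3430)) = sqrt((-528175/(-1513273) + 19326/60181) + 3424) = sqrt((-528175*(-1/1513273) + 19326/60181) + 3424) = sqrt((528175/1513273 + 19326/60181) + 3424) = sqrt(61031613673/91070282413 + 3424) = sqrt(311885678595785/91070282413) = sqrt(28403516830288289221429205)/91070282413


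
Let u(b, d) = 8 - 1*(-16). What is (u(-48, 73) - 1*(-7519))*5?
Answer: 37715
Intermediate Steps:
u(b, d) = 24 (u(b, d) = 8 + 16 = 24)
(u(-48, 73) - 1*(-7519))*5 = (24 - 1*(-7519))*5 = (24 + 7519)*5 = 7543*5 = 37715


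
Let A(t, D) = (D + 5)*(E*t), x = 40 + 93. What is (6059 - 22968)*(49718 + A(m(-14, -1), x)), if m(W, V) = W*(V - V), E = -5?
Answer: -840681662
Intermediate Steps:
m(W, V) = 0 (m(W, V) = W*0 = 0)
x = 133
A(t, D) = -5*t*(5 + D) (A(t, D) = (D + 5)*(-5*t) = (5 + D)*(-5*t) = -5*t*(5 + D))
(6059 - 22968)*(49718 + A(m(-14, -1), x)) = (6059 - 22968)*(49718 - 5*0*(5 + 133)) = -16909*(49718 - 5*0*138) = -16909*(49718 + 0) = -16909*49718 = -840681662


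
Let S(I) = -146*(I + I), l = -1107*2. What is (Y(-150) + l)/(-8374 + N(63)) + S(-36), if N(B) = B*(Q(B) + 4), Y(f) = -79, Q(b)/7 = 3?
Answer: 71473381/6799 ≈ 10512.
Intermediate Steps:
Q(b) = 21 (Q(b) = 7*3 = 21)
l = -2214
N(B) = 25*B (N(B) = B*(21 + 4) = B*25 = 25*B)
S(I) = -292*I
(Y(-150) + l)/(-8374 + N(63)) + S(-36) = (-79 - 2214)/(-8374 + 25*63) - 292*(-36) = -2293/(-8374 + 1575) + 10512 = -2293/(-6799) + 10512 = -2293*(-1/6799) + 10512 = 2293/6799 + 10512 = 71473381/6799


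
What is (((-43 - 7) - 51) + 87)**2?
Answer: 196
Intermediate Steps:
(((-43 - 7) - 51) + 87)**2 = ((-50 - 51) + 87)**2 = (-101 + 87)**2 = (-14)**2 = 196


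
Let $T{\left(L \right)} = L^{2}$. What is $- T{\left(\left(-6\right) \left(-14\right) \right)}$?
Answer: $-7056$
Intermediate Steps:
$- T{\left(\left(-6\right) \left(-14\right) \right)} = - \left(\left(-6\right) \left(-14\right)\right)^{2} = - 84^{2} = \left(-1\right) 7056 = -7056$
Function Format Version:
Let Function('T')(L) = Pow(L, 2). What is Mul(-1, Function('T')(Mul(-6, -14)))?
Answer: -7056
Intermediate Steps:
Mul(-1, Function('T')(Mul(-6, -14))) = Mul(-1, Pow(Mul(-6, -14), 2)) = Mul(-1, Pow(84, 2)) = Mul(-1, 7056) = -7056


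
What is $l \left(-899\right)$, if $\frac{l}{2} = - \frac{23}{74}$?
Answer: $\frac{20677}{37} \approx 558.84$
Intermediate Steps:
$l = - \frac{23}{37}$ ($l = 2 \left(- \frac{23}{74}\right) = - \frac{23}{37} \approx -0.62162$)
$l \left(-899\right) = \left(- \frac{23}{37}\right) \left(-899\right) = \frac{20677}{37}$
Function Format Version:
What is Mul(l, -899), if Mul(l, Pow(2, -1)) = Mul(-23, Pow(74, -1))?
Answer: Rational(20677, 37) ≈ 558.84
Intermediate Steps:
l = Rational(-23, 37) (l = Mul(2, Mul(-23, Pow(74, -1))) = Mul(2, Mul(-23, Rational(1, 74))) = Mul(2, Rational(-23, 74)) = Rational(-23, 37) ≈ -0.62162)
Mul(l, -899) = Mul(Rational(-23, 37), -899) = Rational(20677, 37)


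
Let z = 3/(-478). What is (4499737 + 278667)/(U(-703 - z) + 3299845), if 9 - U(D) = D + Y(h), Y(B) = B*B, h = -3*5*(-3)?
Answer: 2284077112/1576698293 ≈ 1.4486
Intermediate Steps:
z = -3/478 (z = 3*(-1/478) = -3/478 ≈ -0.0062762)
h = 45 (h = -15*(-3) = 45)
Y(B) = B²
U(D) = -2016 - D (U(D) = 9 - (D + 45²) = 9 - (D + 2025) = 9 - (2025 + D) = 9 + (-2025 - D) = -2016 - D)
(4499737 + 278667)/(U(-703 - z) + 3299845) = (4499737 + 278667)/((-2016 - (-703 - 1*(-3/478))) + 3299845) = 4778404/((-2016 - (-703 + 3/478)) + 3299845) = 4778404/((-2016 - 1*(-336031/478)) + 3299845) = 4778404/((-2016 + 336031/478) + 3299845) = 4778404/(-627617/478 + 3299845) = 4778404/(1576698293/478) = 4778404*(478/1576698293) = 2284077112/1576698293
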